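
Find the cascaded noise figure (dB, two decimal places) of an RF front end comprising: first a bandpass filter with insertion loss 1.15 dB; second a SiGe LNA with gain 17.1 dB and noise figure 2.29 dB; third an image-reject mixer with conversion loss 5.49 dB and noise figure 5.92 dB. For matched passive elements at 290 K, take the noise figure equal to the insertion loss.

Convert to linear (a loss of L dB is a gain of −L dB): F_i = 10^(NF_i/10), G_i = 10^(G_i,dB/10)
  Stage 1: F_1 = 10^(1.15/10) = 1.303, G_1 = 10^(−1.15/10) = 0.7674
  Stage 2: F_2 = 10^(2.29/10) = 1.694, G_2 = 10^(17.1/10) = 51.29
  Stage 3: F_3 = 10^(5.92/10) = 3.908, G_3 = 10^(−5.49/10) = 0.2825
Friis cascade:
  F = 1.303 + (1.694 − 1)/0.7674 + (3.908 − 1)/39.36 = 2.282
NF = 10 log₁₀(2.282) = 3.58 dB

3.58 dB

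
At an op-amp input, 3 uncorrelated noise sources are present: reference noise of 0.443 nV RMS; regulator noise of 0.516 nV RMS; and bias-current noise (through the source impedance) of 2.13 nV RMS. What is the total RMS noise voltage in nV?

Uncorrelated sources add in power (mean-square): V_tot = √(ΣV_i²)
V_tot = √[(4.43×10⁻¹⁰)² + (5.16×10⁻¹⁰)² + (2.13×10⁻⁹)²] = 2.24×10⁻⁹ V = 2.24 nV

2.24 nV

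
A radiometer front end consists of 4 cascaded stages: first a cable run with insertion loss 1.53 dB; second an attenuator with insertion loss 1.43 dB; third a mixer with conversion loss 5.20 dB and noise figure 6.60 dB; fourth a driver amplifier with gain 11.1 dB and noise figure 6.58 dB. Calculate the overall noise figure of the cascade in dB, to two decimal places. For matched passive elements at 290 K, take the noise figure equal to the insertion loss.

15.09 dB

Convert to linear (a loss of L dB is a gain of −L dB): F_i = 10^(NF_i/10), G_i = 10^(G_i,dB/10)
  Stage 1: F_1 = 10^(1.53/10) = 1.422, G_1 = 10^(−1.53/10) = 0.7031
  Stage 2: F_2 = 10^(1.43/10) = 1.390, G_2 = 10^(−1.43/10) = 0.7194
  Stage 3: F_3 = 10^(6.60/10) = 4.571, G_3 = 10^(−5.20/10) = 0.3020
  Stage 4: F_4 = 10^(6.58/10) = 4.550, G_4 = 10^(11.1/10) = 12.88
Friis cascade:
  F = 1.422 + (1.390 − 1)/0.7031 + (4.571 − 1)/0.5058 + (4.550 − 1)/0.1528 = 32.28
NF = 10 log₁₀(32.28) = 15.09 dB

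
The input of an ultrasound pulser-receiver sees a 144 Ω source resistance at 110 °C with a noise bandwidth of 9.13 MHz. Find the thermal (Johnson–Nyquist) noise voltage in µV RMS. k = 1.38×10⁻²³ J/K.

T = 110 °C + 273.15 = 383.15 K
V_n = √(4kTRB)
4kTRB = 4 × 1.38×10⁻²³ × 383.15 × 1.44×10² × 9.13×10⁶ = 2.78×10⁻¹¹ V²
V_n = √(2.78×10⁻¹¹) = 5.27×10⁻⁶ V = 5.27 µV

5.27 µV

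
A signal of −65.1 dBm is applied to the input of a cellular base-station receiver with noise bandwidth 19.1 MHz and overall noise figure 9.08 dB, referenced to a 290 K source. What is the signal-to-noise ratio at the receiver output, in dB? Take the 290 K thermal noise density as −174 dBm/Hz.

Noise floor: N = −174 + 10 log₁₀(B) + NF
10 log₁₀(1.91×10⁷) = 72.81 dB
N = −174 + 72.81 + 9.08 = −92.11 dBm
SNR = P_sig − N = −65.1 − (−92.11) = 27.01 dB → 27.0 dB

27.0 dB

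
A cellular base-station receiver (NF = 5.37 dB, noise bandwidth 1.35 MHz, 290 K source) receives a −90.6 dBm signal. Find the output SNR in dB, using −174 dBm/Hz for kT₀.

16.7 dB

Noise floor: N = −174 + 10 log₁₀(B) + NF
10 log₁₀(1.35×10⁶) = 61.3 dB
N = −174 + 61.3 + 5.37 = −107.33 dBm
SNR = P_sig − N = −90.6 − (−107.33) = 16.73 dB → 16.7 dB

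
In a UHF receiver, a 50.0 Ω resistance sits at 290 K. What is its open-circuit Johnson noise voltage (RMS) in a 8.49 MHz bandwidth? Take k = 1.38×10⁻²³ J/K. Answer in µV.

V_n = √(4kTRB)
4kTRB = 4 × 1.38×10⁻²³ × 290 × 5.00×10¹ × 8.49×10⁶ = 6.80×10⁻¹² V²
V_n = √(6.80×10⁻¹²) = 2.61×10⁻⁶ V = 2.61 µV

2.61 µV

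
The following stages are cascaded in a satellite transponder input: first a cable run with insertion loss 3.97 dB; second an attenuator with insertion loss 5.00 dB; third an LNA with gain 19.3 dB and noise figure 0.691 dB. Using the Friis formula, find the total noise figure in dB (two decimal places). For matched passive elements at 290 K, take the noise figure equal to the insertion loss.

9.66 dB

Convert to linear (a loss of L dB is a gain of −L dB): F_i = 10^(NF_i/10), G_i = 10^(G_i,dB/10)
  Stage 1: F_1 = 10^(3.97/10) = 2.495, G_1 = 10^(−3.97/10) = 0.4009
  Stage 2: F_2 = 10^(5.00/10) = 3.162, G_2 = 10^(−5.00/10) = 0.3162
  Stage 3: F_3 = 10^(0.691/10) = 1.172, G_3 = 10^(19.3/10) = 85.11
Friis cascade:
  F = 2.495 + (3.162 − 1)/0.4009 + (1.172 − 1)/0.1268 = 9.249
NF = 10 log₁₀(9.249) = 9.66 dB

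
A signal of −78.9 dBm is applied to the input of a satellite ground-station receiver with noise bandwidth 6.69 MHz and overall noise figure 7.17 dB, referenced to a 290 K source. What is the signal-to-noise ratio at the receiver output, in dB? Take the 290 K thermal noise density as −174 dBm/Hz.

Noise floor: N = −174 + 10 log₁₀(B) + NF
10 log₁₀(6.69×10⁶) = 68.25 dB
N = −174 + 68.25 + 7.17 = −98.58 dBm
SNR = P_sig − N = −78.9 − (−98.58) = 19.68 dB → 19.7 dB

19.7 dB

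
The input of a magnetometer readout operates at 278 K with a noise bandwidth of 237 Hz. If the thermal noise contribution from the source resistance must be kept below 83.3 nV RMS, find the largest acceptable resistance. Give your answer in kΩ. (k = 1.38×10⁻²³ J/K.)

1.91 kΩ

Johnson–Nyquist: V_n = √(4kTRB) ⇒ R = V_n² / (4kTB)
4kTB = 4 × 1.38×10⁻²³ × 278 × 2.37×10² = 3.64×10⁻¹⁸
R = (8.33×10⁻⁸)² / 3.64×10⁻¹⁸ = 1.91×10³ Ω = 1.91 kΩ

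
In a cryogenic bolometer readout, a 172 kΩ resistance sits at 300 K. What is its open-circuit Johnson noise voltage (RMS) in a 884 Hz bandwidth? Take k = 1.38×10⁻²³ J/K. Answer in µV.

1.59 µV

V_n = √(4kTRB)
4kTRB = 4 × 1.38×10⁻²³ × 300 × 1.72×10⁵ × 8.84×10² = 2.52×10⁻¹² V²
V_n = √(2.52×10⁻¹²) = 1.59×10⁻⁶ V = 1.59 µV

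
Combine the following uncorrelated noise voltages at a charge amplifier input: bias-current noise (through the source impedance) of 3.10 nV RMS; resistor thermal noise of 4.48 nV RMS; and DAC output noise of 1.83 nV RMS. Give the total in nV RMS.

Uncorrelated sources add in power (mean-square): V_tot = √(ΣV_i²)
V_tot = √[(3.10×10⁻⁹)² + (4.48×10⁻⁹)² + (1.83×10⁻⁹)²] = 5.75×10⁻⁹ V = 5.75 nV

5.75 nV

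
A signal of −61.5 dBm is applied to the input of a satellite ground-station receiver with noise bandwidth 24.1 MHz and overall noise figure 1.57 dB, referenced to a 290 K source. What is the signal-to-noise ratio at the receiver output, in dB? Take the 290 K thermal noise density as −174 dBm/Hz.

37.1 dB

Noise floor: N = −174 + 10 log₁₀(B) + NF
10 log₁₀(2.41×10⁷) = 73.82 dB
N = −174 + 73.82 + 1.57 = −98.61 dBm
SNR = P_sig − N = −61.5 − (−98.61) = 37.11 dB → 37.1 dB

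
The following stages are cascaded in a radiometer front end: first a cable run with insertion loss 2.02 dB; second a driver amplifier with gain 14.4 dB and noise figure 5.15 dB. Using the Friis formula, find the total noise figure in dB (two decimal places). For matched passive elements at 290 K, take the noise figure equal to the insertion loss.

Convert to linear (a loss of L dB is a gain of −L dB): F_i = 10^(NF_i/10), G_i = 10^(G_i,dB/10)
  Stage 1: F_1 = 10^(2.02/10) = 1.592, G_1 = 10^(−2.02/10) = 0.6281
  Stage 2: F_2 = 10^(5.15/10) = 3.273, G_2 = 10^(14.4/10) = 27.54
Friis cascade:
  F = 1.592 + (3.273 − 1)/0.6281 = 5.212
NF = 10 log₁₀(5.212) = 7.17 dB

7.17 dB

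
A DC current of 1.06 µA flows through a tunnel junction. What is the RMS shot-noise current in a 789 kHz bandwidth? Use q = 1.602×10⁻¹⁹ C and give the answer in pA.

I_n = √(2qI·B)
2qI·B = 2 × 1.602×10⁻¹⁹ × 1.06×10⁻⁶ × 7.89×10⁵ = 2.68×10⁻¹⁹ A²
I_n = √(2.68×10⁻¹⁹) = 5.18×10⁻¹⁰ A = 518 pA

518 pA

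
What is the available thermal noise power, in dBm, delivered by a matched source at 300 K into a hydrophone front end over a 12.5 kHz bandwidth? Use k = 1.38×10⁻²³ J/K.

P_n = kTB = 1.38×10⁻²³ × 300 × 1.25×10⁴ = 5.17×10⁻¹⁷ W
In dBm: 10 log₁₀(5.17×10⁻¹⁷ / 10⁻³) = −132.9 dBm

−132.9 dBm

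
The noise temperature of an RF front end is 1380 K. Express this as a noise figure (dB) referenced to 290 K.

7.60 dB

F = 1 + T_e/T₀ = 1 + 1380/290 = 5.75862
NF = 10 log₁₀(5.75862) = 7.60 dB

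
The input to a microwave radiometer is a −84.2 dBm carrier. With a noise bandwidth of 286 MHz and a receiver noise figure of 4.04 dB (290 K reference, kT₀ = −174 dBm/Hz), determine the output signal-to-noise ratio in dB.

1.2 dB

Noise floor: N = −174 + 10 log₁₀(B) + NF
10 log₁₀(2.86×10⁸) = 84.56 dB
N = −174 + 84.56 + 4.04 = −85.40 dBm
SNR = P_sig − N = −84.2 − (−85.40) = 1.20 dB → 1.2 dB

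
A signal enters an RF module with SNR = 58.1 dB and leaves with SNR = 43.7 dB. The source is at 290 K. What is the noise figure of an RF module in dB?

NF (dB) = SNR_in(dB) − SNR_out(dB) when the source is at T₀
NF = 58.1 − 43.7 = 14.4 dB

14.4 dB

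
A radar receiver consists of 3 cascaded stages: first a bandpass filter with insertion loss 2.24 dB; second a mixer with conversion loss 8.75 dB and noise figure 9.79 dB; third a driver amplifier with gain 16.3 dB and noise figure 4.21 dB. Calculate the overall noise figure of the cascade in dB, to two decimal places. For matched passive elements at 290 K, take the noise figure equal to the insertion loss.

Convert to linear (a loss of L dB is a gain of −L dB): F_i = 10^(NF_i/10), G_i = 10^(G_i,dB/10)
  Stage 1: F_1 = 10^(2.24/10) = 1.675, G_1 = 10^(−2.24/10) = 0.5970
  Stage 2: F_2 = 10^(9.79/10) = 9.528, G_2 = 10^(−8.75/10) = 0.1334
  Stage 3: F_3 = 10^(4.21/10) = 2.636, G_3 = 10^(16.3/10) = 42.66
Friis cascade:
  F = 1.675 + (9.528 − 1)/0.5970 + (2.636 − 1)/0.07962 = 36.51
NF = 10 log₁₀(36.51) = 15.62 dB

15.62 dB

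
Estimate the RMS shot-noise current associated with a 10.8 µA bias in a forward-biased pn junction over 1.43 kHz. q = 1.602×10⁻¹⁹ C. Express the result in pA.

I_n = √(2qI·B)
2qI·B = 2 × 1.602×10⁻¹⁹ × 1.08×10⁻⁵ × 1.43×10³ = 4.95×10⁻²¹ A²
I_n = √(4.95×10⁻²¹) = 7.03×10⁻¹¹ A = 70.3 pA

70.3 pA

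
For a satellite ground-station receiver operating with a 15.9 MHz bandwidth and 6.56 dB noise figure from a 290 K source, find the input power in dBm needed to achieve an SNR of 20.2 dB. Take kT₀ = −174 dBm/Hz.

−75.2 dBm

Sensitivity = −174 + 10 log₁₀(B) + NF + SNR_min
= −174 + 72.01 + 6.56 + 20.2
= −75.23 dBm → −75.2 dBm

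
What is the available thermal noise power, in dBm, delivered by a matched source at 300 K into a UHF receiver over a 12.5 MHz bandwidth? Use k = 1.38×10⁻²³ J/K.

−102.9 dBm

P_n = kTB = 1.38×10⁻²³ × 300 × 1.25×10⁷ = 5.17×10⁻¹⁴ W
In dBm: 10 log₁₀(5.17×10⁻¹⁴ / 10⁻³) = −102.9 dBm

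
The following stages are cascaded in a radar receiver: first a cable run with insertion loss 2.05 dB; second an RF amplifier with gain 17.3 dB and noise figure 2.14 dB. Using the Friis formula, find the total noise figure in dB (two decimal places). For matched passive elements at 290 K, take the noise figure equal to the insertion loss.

Convert to linear (a loss of L dB is a gain of −L dB): F_i = 10^(NF_i/10), G_i = 10^(G_i,dB/10)
  Stage 1: F_1 = 10^(2.05/10) = 1.603, G_1 = 10^(−2.05/10) = 0.6237
  Stage 2: F_2 = 10^(2.14/10) = 1.637, G_2 = 10^(17.3/10) = 53.70
Friis cascade:
  F = 1.603 + (1.637 − 1)/0.6237 = 2.624
NF = 10 log₁₀(2.624) = 4.19 dB

4.19 dB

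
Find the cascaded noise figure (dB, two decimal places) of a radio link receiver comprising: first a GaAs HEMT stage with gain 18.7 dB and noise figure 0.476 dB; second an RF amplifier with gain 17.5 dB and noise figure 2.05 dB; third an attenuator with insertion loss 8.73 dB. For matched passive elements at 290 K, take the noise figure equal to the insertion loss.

Convert to linear (a loss of L dB is a gain of −L dB): F_i = 10^(NF_i/10), G_i = 10^(G_i,dB/10)
  Stage 1: F_1 = 10^(0.476/10) = 1.116, G_1 = 10^(18.7/10) = 74.13
  Stage 2: F_2 = 10^(2.05/10) = 1.603, G_2 = 10^(17.5/10) = 56.23
  Stage 3: F_3 = 10^(8.73/10) = 7.464, G_3 = 10^(−8.73/10) = 0.1340
Friis cascade:
  F = 1.116 + (1.603 − 1)/74.13 + (7.464 − 1)/4169 = 1.126
NF = 10 log₁₀(1.126) = 0.51 dB

0.51 dB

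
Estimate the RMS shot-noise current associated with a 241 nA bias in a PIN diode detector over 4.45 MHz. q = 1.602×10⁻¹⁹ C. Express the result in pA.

I_n = √(2qI·B)
2qI·B = 2 × 1.602×10⁻¹⁹ × 2.41×10⁻⁷ × 4.45×10⁶ = 3.44×10⁻¹⁹ A²
I_n = √(3.44×10⁻¹⁹) = 5.86×10⁻¹⁰ A = 586 pA

586 pA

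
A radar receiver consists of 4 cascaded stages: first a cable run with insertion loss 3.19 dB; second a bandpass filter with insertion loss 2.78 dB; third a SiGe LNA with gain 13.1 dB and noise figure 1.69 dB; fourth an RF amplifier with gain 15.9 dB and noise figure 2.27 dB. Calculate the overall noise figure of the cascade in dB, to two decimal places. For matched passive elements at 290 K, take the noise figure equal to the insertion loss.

7.76 dB

Convert to linear (a loss of L dB is a gain of −L dB): F_i = 10^(NF_i/10), G_i = 10^(G_i,dB/10)
  Stage 1: F_1 = 10^(3.19/10) = 2.084, G_1 = 10^(−3.19/10) = 0.4797
  Stage 2: F_2 = 10^(2.78/10) = 1.897, G_2 = 10^(−2.78/10) = 0.5272
  Stage 3: F_3 = 10^(1.69/10) = 1.476, G_3 = 10^(13.1/10) = 20.42
  Stage 4: F_4 = 10^(2.27/10) = 1.687, G_4 = 10^(15.9/10) = 38.90
Friis cascade:
  F = 2.084 + (1.897 − 1)/0.4797 + (1.476 − 1)/0.2529 + (1.687 − 1)/5.164 = 5.967
NF = 10 log₁₀(5.967) = 7.76 dB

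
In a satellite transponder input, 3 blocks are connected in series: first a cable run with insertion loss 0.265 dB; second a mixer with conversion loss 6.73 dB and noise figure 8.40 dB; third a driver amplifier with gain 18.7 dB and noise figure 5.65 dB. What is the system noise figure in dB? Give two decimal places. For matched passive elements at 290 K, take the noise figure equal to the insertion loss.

13.17 dB

Convert to linear (a loss of L dB is a gain of −L dB): F_i = 10^(NF_i/10), G_i = 10^(G_i,dB/10)
  Stage 1: F_1 = 10^(0.265/10) = 1.063, G_1 = 10^(−0.265/10) = 0.9408
  Stage 2: F_2 = 10^(8.40/10) = 6.918, G_2 = 10^(−6.73/10) = 0.2123
  Stage 3: F_3 = 10^(5.65/10) = 3.673, G_3 = 10^(18.7/10) = 74.13
Friis cascade:
  F = 1.063 + (6.918 − 1)/0.9408 + (3.673 − 1)/0.1998 = 20.73
NF = 10 log₁₀(20.73) = 13.17 dB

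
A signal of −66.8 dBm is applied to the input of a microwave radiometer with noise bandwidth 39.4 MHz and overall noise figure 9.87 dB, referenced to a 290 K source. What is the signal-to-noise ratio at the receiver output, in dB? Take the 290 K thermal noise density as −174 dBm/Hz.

21.4 dB

Noise floor: N = −174 + 10 log₁₀(B) + NF
10 log₁₀(3.94×10⁷) = 75.95 dB
N = −174 + 75.95 + 9.87 = −88.18 dBm
SNR = P_sig − N = −66.8 − (−88.18) = 21.38 dB → 21.4 dB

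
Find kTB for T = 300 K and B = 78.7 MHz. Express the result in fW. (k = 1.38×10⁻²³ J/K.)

P_n = kTB = 1.38×10⁻²³ × 300 × 7.87×10⁷ = 3.26×10⁻¹³ W = 326 fW

326 fW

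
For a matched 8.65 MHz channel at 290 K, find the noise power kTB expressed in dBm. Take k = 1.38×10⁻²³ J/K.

P_n = kTB = 1.38×10⁻²³ × 290 × 8.65×10⁶ = 3.46×10⁻¹⁴ W
In dBm: 10 log₁₀(3.46×10⁻¹⁴ / 10⁻³) = −104.6 dBm

−104.6 dBm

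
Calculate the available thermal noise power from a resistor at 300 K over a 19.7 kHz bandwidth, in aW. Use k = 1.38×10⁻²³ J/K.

81.6 aW

P_n = kTB = 1.38×10⁻²³ × 300 × 1.97×10⁴ = 8.16×10⁻¹⁷ W = 81.6 aW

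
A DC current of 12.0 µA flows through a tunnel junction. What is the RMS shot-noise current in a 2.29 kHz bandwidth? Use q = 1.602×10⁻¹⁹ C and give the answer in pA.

I_n = √(2qI·B)
2qI·B = 2 × 1.602×10⁻¹⁹ × 1.20×10⁻⁵ × 2.29×10³ = 8.80×10⁻²¹ A²
I_n = √(8.80×10⁻²¹) = 9.38×10⁻¹¹ A = 93.8 pA

93.8 pA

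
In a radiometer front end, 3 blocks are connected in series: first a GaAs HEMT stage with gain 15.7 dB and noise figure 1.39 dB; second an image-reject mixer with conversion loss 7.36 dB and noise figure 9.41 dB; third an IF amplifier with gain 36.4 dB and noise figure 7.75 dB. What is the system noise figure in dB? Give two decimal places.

3.64 dB

Convert to linear (a loss of L dB is a gain of −L dB): F_i = 10^(NF_i/10), G_i = 10^(G_i,dB/10)
  Stage 1: F_1 = 10^(1.39/10) = 1.377, G_1 = 10^(15.7/10) = 37.15
  Stage 2: F_2 = 10^(9.41/10) = 8.730, G_2 = 10^(−7.36/10) = 0.1837
  Stage 3: F_3 = 10^(7.75/10) = 5.957, G_3 = 10^(36.4/10) = 4365
Friis cascade:
  F = 1.377 + (8.730 − 1)/37.15 + (5.957 − 1)/6.823 = 2.312
NF = 10 log₁₀(2.312) = 3.64 dB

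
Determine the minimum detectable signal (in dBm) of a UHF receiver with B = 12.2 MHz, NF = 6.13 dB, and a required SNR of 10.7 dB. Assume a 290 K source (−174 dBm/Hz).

Sensitivity = −174 + 10 log₁₀(B) + NF + SNR_min
= −174 + 70.86 + 6.13 + 10.7
= −86.31 dBm → −86.3 dBm

−86.3 dBm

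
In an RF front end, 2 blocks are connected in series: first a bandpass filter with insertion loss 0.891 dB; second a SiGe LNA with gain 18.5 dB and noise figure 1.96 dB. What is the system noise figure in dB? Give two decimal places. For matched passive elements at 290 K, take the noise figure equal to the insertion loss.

Convert to linear (a loss of L dB is a gain of −L dB): F_i = 10^(NF_i/10), G_i = 10^(G_i,dB/10)
  Stage 1: F_1 = 10^(0.891/10) = 1.228, G_1 = 10^(−0.891/10) = 0.8145
  Stage 2: F_2 = 10^(1.96/10) = 1.570, G_2 = 10^(18.5/10) = 70.79
Friis cascade:
  F = 1.228 + (1.570 − 1)/0.8145 = 1.928
NF = 10 log₁₀(1.928) = 2.85 dB

2.85 dB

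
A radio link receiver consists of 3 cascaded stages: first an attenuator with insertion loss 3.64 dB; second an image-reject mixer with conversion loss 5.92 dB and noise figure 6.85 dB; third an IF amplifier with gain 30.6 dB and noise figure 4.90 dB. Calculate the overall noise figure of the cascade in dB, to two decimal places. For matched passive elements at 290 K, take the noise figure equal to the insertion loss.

14.78 dB

Convert to linear (a loss of L dB is a gain of −L dB): F_i = 10^(NF_i/10), G_i = 10^(G_i,dB/10)
  Stage 1: F_1 = 10^(3.64/10) = 2.312, G_1 = 10^(−3.64/10) = 0.4325
  Stage 2: F_2 = 10^(6.85/10) = 4.842, G_2 = 10^(−5.92/10) = 0.2559
  Stage 3: F_3 = 10^(4.90/10) = 3.090, G_3 = 10^(30.6/10) = 1148
Friis cascade:
  F = 2.312 + (4.842 − 1)/0.4325 + (3.090 − 1)/0.1107 = 30.08
NF = 10 log₁₀(30.08) = 14.78 dB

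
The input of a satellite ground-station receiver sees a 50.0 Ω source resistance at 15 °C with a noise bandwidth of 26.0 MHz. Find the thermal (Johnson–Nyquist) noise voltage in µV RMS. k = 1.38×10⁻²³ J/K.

T = 15 °C + 273.15 = 288.15 K
V_n = √(4kTRB)
4kTRB = 4 × 1.38×10⁻²³ × 288.15 × 5.00×10¹ × 2.60×10⁷ = 2.07×10⁻¹¹ V²
V_n = √(2.07×10⁻¹¹) = 4.55×10⁻⁶ V = 4.55 µV

4.55 µV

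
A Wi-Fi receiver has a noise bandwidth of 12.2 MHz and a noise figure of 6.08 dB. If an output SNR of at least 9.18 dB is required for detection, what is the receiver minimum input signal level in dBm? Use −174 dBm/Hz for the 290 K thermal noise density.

Sensitivity = −174 + 10 log₁₀(B) + NF + SNR_min
= −174 + 70.86 + 6.08 + 9.18
= −87.88 dBm → −87.9 dBm

−87.9 dBm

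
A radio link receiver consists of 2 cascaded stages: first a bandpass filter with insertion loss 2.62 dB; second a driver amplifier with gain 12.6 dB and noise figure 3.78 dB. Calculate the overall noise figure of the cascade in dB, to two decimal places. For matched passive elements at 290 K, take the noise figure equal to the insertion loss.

Convert to linear (a loss of L dB is a gain of −L dB): F_i = 10^(NF_i/10), G_i = 10^(G_i,dB/10)
  Stage 1: F_1 = 10^(2.62/10) = 1.828, G_1 = 10^(−2.62/10) = 0.5470
  Stage 2: F_2 = 10^(3.78/10) = 2.388, G_2 = 10^(12.6/10) = 18.20
Friis cascade:
  F = 1.828 + (2.388 − 1)/0.5470 = 4.365
NF = 10 log₁₀(4.365) = 6.40 dB

6.40 dB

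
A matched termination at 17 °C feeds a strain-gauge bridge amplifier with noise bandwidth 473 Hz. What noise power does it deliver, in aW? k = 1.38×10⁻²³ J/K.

T = 17 °C + 273.15 = 290.15 K
P_n = kTB = 1.38×10⁻²³ × 290.15 × 4.73×10² = 1.89×10⁻¹⁸ W = 1.89 aW

1.89 aW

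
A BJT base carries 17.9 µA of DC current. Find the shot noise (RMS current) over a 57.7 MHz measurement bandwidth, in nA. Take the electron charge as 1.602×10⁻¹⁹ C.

I_n = √(2qI·B)
2qI·B = 2 × 1.602×10⁻¹⁹ × 1.79×10⁻⁵ × 5.77×10⁷ = 3.31×10⁻¹⁶ A²
I_n = √(3.31×10⁻¹⁶) = 1.82×10⁻⁸ A = 18.2 nA

18.2 nA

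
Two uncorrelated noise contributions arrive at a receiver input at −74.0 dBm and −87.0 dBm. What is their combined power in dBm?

−73.8 dBm

Convert to linear, add, convert back:
P₁ = 3.98×10⁻¹¹ W, P₂ = 2.00×10⁻¹² W
P_tot = 4.18×10⁻¹¹ W → 10 log₁₀(P_tot / 10⁻³) = −73.8 dBm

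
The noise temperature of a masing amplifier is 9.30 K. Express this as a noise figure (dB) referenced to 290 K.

F = 1 + T_e/T₀ = 1 + 9.30/290 = 1.03207
NF = 10 log₁₀(1.03207) = 0.137 dB

0.137 dB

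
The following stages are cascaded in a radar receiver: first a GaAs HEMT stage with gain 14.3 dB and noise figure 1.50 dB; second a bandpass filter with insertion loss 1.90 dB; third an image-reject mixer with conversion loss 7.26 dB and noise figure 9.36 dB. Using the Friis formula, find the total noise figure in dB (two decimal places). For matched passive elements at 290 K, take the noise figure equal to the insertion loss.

Convert to linear (a loss of L dB is a gain of −L dB): F_i = 10^(NF_i/10), G_i = 10^(G_i,dB/10)
  Stage 1: F_1 = 10^(1.50/10) = 1.413, G_1 = 10^(14.3/10) = 26.92
  Stage 2: F_2 = 10^(1.90/10) = 1.549, G_2 = 10^(−1.90/10) = 0.6457
  Stage 3: F_3 = 10^(9.36/10) = 8.630, G_3 = 10^(−7.26/10) = 0.1879
Friis cascade:
  F = 1.413 + (1.549 − 1)/26.92 + (8.630 − 1)/17.38 = 1.872
NF = 10 log₁₀(1.872) = 2.72 dB

2.72 dB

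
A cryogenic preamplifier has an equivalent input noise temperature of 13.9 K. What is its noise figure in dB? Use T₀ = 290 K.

0.203 dB

F = 1 + T_e/T₀ = 1 + 13.9/290 = 1.04793
NF = 10 log₁₀(1.04793) = 0.203 dB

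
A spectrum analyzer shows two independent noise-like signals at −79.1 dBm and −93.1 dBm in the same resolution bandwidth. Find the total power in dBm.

Convert to linear, add, convert back:
P₁ = 1.23×10⁻¹¹ W, P₂ = 4.90×10⁻¹³ W
P_tot = 1.28×10⁻¹¹ W → 10 log₁₀(P_tot / 10⁻³) = −78.9 dBm

−78.9 dBm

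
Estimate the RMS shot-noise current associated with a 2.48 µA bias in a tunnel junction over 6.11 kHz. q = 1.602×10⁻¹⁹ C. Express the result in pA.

I_n = √(2qI·B)
2qI·B = 2 × 1.602×10⁻¹⁹ × 2.48×10⁻⁶ × 6.11×10³ = 4.85×10⁻²¹ A²
I_n = √(4.85×10⁻²¹) = 6.97×10⁻¹¹ A = 69.7 pA

69.7 pA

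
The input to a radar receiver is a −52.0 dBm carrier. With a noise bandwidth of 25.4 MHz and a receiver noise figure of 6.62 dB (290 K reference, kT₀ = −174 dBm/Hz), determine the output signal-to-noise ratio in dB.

41.3 dB

Noise floor: N = −174 + 10 log₁₀(B) + NF
10 log₁₀(2.54×10⁷) = 74.05 dB
N = −174 + 74.05 + 6.62 = −93.33 dBm
SNR = P_sig − N = −52.0 − (−93.33) = 41.33 dB → 41.3 dB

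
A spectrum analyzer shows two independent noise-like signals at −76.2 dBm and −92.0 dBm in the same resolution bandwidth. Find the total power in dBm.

−76.1 dBm

Convert to linear, add, convert back:
P₁ = 2.40×10⁻¹¹ W, P₂ = 6.31×10⁻¹³ W
P_tot = 2.46×10⁻¹¹ W → 10 log₁₀(P_tot / 10⁻³) = −76.1 dBm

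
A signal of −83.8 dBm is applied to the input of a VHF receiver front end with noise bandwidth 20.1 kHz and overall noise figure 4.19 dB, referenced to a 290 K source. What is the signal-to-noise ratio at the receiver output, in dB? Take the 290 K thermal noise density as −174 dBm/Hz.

Noise floor: N = −174 + 10 log₁₀(B) + NF
10 log₁₀(2.01×10⁴) = 43.03 dB
N = −174 + 43.03 + 4.19 = −126.78 dBm
SNR = P_sig − N = −83.8 − (−126.78) = 42.98 dB → 43.0 dB

43.0 dB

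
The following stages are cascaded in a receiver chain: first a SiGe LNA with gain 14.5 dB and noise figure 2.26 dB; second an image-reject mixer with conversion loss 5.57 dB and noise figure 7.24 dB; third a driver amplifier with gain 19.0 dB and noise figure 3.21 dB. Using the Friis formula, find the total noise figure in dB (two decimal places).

Convert to linear (a loss of L dB is a gain of −L dB): F_i = 10^(NF_i/10), G_i = 10^(G_i,dB/10)
  Stage 1: F_1 = 10^(2.26/10) = 1.683, G_1 = 10^(14.5/10) = 28.18
  Stage 2: F_2 = 10^(7.24/10) = 5.297, G_2 = 10^(−5.57/10) = 0.2773
  Stage 3: F_3 = 10^(3.21/10) = 2.094, G_3 = 10^(19.0/10) = 79.43
Friis cascade:
  F = 1.683 + (5.297 − 1)/28.18 + (2.094 − 1)/7.816 = 1.975
NF = 10 log₁₀(1.975) = 2.96 dB

2.96 dB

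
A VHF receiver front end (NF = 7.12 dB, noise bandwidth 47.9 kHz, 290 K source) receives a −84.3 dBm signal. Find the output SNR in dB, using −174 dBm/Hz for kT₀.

Noise floor: N = −174 + 10 log₁₀(B) + NF
10 log₁₀(4.79×10⁴) = 46.8 dB
N = −174 + 46.8 + 7.12 = −120.08 dBm
SNR = P_sig − N = −84.3 − (−120.08) = 35.78 dB → 35.8 dB

35.8 dB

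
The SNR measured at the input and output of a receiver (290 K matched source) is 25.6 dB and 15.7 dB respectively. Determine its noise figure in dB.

NF (dB) = SNR_in(dB) − SNR_out(dB) when the source is at T₀
NF = 25.6 − 15.7 = 9.9 dB

9.9 dB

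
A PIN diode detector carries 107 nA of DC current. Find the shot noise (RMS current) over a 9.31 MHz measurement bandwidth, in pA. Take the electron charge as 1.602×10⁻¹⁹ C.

565 pA

I_n = √(2qI·B)
2qI·B = 2 × 1.602×10⁻¹⁹ × 1.07×10⁻⁷ × 9.31×10⁶ = 3.19×10⁻¹⁹ A²
I_n = √(3.19×10⁻¹⁹) = 5.65×10⁻¹⁰ A = 565 pA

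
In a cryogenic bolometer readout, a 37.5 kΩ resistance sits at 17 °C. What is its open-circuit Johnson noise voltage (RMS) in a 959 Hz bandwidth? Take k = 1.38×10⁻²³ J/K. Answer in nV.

T = 17 °C + 273.15 = 290.15 K
V_n = √(4kTRB)
4kTRB = 4 × 1.38×10⁻²³ × 290.15 × 3.75×10⁴ × 9.59×10² = 5.76×10⁻¹³ V²
V_n = √(5.76×10⁻¹³) = 7.59×10⁻⁷ V = 759 nV

759 nV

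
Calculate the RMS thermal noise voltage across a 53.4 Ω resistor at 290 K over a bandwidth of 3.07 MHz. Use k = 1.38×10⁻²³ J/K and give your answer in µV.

V_n = √(4kTRB)
4kTRB = 4 × 1.38×10⁻²³ × 290 × 5.34×10¹ × 3.07×10⁶ = 2.62×10⁻¹² V²
V_n = √(2.62×10⁻¹²) = 1.62×10⁻⁶ V = 1.62 µV

1.62 µV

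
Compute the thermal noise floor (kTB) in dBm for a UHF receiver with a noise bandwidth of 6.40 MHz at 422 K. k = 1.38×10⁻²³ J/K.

P_n = kTB = 1.38×10⁻²³ × 422 × 6.40×10⁶ = 3.73×10⁻¹⁴ W
In dBm: 10 log₁₀(3.73×10⁻¹⁴ / 10⁻³) = −104.3 dBm

−104.3 dBm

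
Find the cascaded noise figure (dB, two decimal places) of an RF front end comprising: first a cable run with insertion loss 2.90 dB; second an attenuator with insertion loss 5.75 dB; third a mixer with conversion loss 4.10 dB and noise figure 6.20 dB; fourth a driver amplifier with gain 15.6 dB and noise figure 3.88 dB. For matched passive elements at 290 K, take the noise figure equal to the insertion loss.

17.61 dB

Convert to linear (a loss of L dB is a gain of −L dB): F_i = 10^(NF_i/10), G_i = 10^(G_i,dB/10)
  Stage 1: F_1 = 10^(2.90/10) = 1.950, G_1 = 10^(−2.90/10) = 0.5129
  Stage 2: F_2 = 10^(5.75/10) = 3.758, G_2 = 10^(−5.75/10) = 0.2661
  Stage 3: F_3 = 10^(6.20/10) = 4.169, G_3 = 10^(−4.10/10) = 0.3890
  Stage 4: F_4 = 10^(3.88/10) = 2.443, G_4 = 10^(15.6/10) = 36.31
Friis cascade:
  F = 1.950 + (3.758 − 1)/0.5129 + (4.169 − 1)/0.1365 + (2.443 − 1)/0.05309 = 57.74
NF = 10 log₁₀(57.74) = 17.61 dB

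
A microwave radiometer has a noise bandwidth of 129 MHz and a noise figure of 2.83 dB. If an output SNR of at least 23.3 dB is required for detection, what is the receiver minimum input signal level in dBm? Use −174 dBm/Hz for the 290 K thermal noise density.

−66.8 dBm

Sensitivity = −174 + 10 log₁₀(B) + NF + SNR_min
= −174 + 81.11 + 2.83 + 23.3
= −66.76 dBm → −66.8 dBm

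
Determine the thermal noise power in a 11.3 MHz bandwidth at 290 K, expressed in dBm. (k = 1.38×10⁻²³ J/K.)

P_n = kTB = 1.38×10⁻²³ × 290 × 1.13×10⁷ = 4.52×10⁻¹⁴ W
In dBm: 10 log₁₀(4.52×10⁻¹⁴ / 10⁻³) = −103.4 dBm

−103.4 dBm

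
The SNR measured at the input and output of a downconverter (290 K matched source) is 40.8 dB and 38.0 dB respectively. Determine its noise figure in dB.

NF (dB) = SNR_in(dB) − SNR_out(dB) when the source is at T₀
NF = 40.8 − 38.0 = 2.8 dB

2.8 dB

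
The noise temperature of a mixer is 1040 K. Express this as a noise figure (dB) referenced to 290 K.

6.61 dB

F = 1 + T_e/T₀ = 1 + 1040/290 = 4.58621
NF = 10 log₁₀(4.58621) = 6.61 dB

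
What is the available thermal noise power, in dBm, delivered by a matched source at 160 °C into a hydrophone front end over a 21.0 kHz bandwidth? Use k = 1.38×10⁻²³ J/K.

−129.0 dBm

T = 160 °C + 273.15 = 433.15 K
P_n = kTB = 1.38×10⁻²³ × 433.15 × 2.10×10⁴ = 1.26×10⁻¹⁶ W
In dBm: 10 log₁₀(1.26×10⁻¹⁶ / 10⁻³) = −129.0 dBm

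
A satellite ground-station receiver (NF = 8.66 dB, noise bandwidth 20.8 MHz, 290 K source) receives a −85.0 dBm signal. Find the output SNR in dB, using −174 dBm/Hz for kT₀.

7.2 dB

Noise floor: N = −174 + 10 log₁₀(B) + NF
10 log₁₀(2.08×10⁷) = 73.18 dB
N = −174 + 73.18 + 8.66 = −92.16 dBm
SNR = P_sig − N = −85.0 − (−92.16) = 7.16 dB → 7.2 dB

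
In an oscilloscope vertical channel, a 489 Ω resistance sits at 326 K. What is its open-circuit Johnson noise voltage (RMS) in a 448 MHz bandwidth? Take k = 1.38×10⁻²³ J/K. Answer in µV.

V_n = √(4kTRB)
4kTRB = 4 × 1.38×10⁻²³ × 326 × 4.89×10² × 4.48×10⁸ = 3.94×10⁻⁹ V²
V_n = √(3.94×10⁻⁹) = 6.28×10⁻⁵ V = 62.8 µV

62.8 µV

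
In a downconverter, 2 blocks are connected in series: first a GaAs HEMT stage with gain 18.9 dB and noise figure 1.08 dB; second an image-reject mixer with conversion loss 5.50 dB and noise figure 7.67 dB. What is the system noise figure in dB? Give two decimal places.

Convert to linear (a loss of L dB is a gain of −L dB): F_i = 10^(NF_i/10), G_i = 10^(G_i,dB/10)
  Stage 1: F_1 = 10^(1.08/10) = 1.282, G_1 = 10^(18.9/10) = 77.62
  Stage 2: F_2 = 10^(7.67/10) = 5.848, G_2 = 10^(−5.50/10) = 0.2818
Friis cascade:
  F = 1.282 + (5.848 − 1)/77.62 = 1.345
NF = 10 log₁₀(1.345) = 1.29 dB

1.29 dB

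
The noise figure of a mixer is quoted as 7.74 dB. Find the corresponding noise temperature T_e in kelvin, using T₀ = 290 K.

F = 10^(7.74/10) = 5.94292
T_e = (F − 1)·T₀ = (5.94292 − 1) × 290 = 1433 K

1433 K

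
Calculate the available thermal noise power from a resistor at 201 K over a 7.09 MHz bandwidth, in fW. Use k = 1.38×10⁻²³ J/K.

P_n = kTB = 1.38×10⁻²³ × 201 × 7.09×10⁶ = 1.97×10⁻¹⁴ W = 19.7 fW

19.7 fW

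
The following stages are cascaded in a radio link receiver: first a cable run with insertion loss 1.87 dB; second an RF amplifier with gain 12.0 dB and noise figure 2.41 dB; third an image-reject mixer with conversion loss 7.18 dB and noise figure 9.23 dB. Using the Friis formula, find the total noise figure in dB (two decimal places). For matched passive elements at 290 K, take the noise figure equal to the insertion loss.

5.31 dB

Convert to linear (a loss of L dB is a gain of −L dB): F_i = 10^(NF_i/10), G_i = 10^(G_i,dB/10)
  Stage 1: F_1 = 10^(1.87/10) = 1.538, G_1 = 10^(−1.87/10) = 0.6501
  Stage 2: F_2 = 10^(2.41/10) = 1.742, G_2 = 10^(12.0/10) = 15.85
  Stage 3: F_3 = 10^(9.23/10) = 8.375, G_3 = 10^(−7.18/10) = 0.1914
Friis cascade:
  F = 1.538 + (1.742 − 1)/0.6501 + (8.375 − 1)/10.30 = 3.395
NF = 10 log₁₀(3.395) = 5.31 dB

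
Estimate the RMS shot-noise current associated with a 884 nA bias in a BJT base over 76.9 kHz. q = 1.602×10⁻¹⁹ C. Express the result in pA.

148 pA

I_n = √(2qI·B)
2qI·B = 2 × 1.602×10⁻¹⁹ × 8.84×10⁻⁷ × 7.69×10⁴ = 2.18×10⁻²⁰ A²
I_n = √(2.18×10⁻²⁰) = 1.48×10⁻¹⁰ A = 148 pA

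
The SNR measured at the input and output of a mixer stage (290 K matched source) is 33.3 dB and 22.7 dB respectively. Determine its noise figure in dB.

10.6 dB

NF (dB) = SNR_in(dB) − SNR_out(dB) when the source is at T₀
NF = 33.3 − 22.7 = 10.6 dB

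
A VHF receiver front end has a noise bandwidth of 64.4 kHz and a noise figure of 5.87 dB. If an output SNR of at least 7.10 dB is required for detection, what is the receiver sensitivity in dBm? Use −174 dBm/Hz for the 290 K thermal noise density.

Sensitivity = −174 + 10 log₁₀(B) + NF + SNR_min
= −174 + 48.09 + 5.87 + 7.10
= −112.94 dBm → −112.9 dBm

−112.9 dBm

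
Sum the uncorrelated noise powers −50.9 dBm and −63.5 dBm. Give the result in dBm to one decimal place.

−50.7 dBm

Convert to linear, add, convert back:
P₁ = 8.13×10⁻⁹ W, P₂ = 4.47×10⁻¹⁰ W
P_tot = 8.57×10⁻⁹ W → 10 log₁₀(P_tot / 10⁻³) = −50.7 dBm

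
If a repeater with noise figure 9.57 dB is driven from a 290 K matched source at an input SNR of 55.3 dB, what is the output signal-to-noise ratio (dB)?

By definition F = SNR_in/SNR_out, so in dB: SNR_out = SNR_in − NF
SNR_out = 55.3 − 9.57 = 45.73 dB

45.73 dB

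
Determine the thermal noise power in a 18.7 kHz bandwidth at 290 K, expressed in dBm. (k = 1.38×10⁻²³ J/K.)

P_n = kTB = 1.38×10⁻²³ × 290 × 1.87×10⁴ = 7.48×10⁻¹⁷ W
In dBm: 10 log₁₀(7.48×10⁻¹⁷ / 10⁻³) = −131.3 dBm

−131.3 dBm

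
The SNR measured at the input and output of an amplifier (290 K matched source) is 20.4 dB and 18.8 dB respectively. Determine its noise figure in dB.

1.6 dB

NF (dB) = SNR_in(dB) − SNR_out(dB) when the source is at T₀
NF = 20.4 − 18.8 = 1.6 dB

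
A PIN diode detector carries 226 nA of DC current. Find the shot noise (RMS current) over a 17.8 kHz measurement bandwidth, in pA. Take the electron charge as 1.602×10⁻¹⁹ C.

I_n = √(2qI·B)
2qI·B = 2 × 1.602×10⁻¹⁹ × 2.26×10⁻⁷ × 1.78×10⁴ = 1.29×10⁻²¹ A²
I_n = √(1.29×10⁻²¹) = 3.59×10⁻¹¹ A = 35.9 pA

35.9 pA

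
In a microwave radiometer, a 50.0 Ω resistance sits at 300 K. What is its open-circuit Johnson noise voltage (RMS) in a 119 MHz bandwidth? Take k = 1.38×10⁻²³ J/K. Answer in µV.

9.93 µV

V_n = √(4kTRB)
4kTRB = 4 × 1.38×10⁻²³ × 300 × 5.00×10¹ × 1.19×10⁸ = 9.85×10⁻¹¹ V²
V_n = √(9.85×10⁻¹¹) = 9.93×10⁻⁶ V = 9.93 µV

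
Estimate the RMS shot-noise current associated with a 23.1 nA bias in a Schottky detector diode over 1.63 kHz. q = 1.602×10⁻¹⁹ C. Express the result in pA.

3.47 pA

I_n = √(2qI·B)
2qI·B = 2 × 1.602×10⁻¹⁹ × 2.31×10⁻⁸ × 1.63×10³ = 1.21×10⁻²³ A²
I_n = √(1.21×10⁻²³) = 3.47×10⁻¹² A = 3.47 pA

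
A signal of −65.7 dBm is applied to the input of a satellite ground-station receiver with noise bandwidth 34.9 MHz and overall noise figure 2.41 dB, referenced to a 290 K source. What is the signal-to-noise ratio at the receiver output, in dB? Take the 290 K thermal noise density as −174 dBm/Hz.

30.5 dB

Noise floor: N = −174 + 10 log₁₀(B) + NF
10 log₁₀(3.49×10⁷) = 75.43 dB
N = −174 + 75.43 + 2.41 = −96.16 dBm
SNR = P_sig − N = −65.7 − (−96.16) = 30.46 dB → 30.5 dB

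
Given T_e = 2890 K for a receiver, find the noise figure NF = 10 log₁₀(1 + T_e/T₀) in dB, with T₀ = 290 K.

F = 1 + T_e/T₀ = 1 + 2890/290 = 10.9655
NF = 10 log₁₀(10.9655) = 10.40 dB

10.40 dB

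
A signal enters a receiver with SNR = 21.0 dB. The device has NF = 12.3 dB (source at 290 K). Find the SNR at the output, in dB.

By definition F = SNR_in/SNR_out, so in dB: SNR_out = SNR_in − NF
SNR_out = 21.0 − 12.3 = 8.7 dB

8.7 dB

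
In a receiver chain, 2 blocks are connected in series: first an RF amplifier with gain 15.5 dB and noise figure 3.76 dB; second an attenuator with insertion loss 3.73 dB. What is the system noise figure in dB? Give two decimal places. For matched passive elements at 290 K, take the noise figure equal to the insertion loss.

3.83 dB

Convert to linear (a loss of L dB is a gain of −L dB): F_i = 10^(NF_i/10), G_i = 10^(G_i,dB/10)
  Stage 1: F_1 = 10^(3.76/10) = 2.377, G_1 = 10^(15.5/10) = 35.48
  Stage 2: F_2 = 10^(3.73/10) = 2.360, G_2 = 10^(−3.73/10) = 0.4236
Friis cascade:
  F = 2.377 + (2.360 − 1)/35.48 = 2.415
NF = 10 log₁₀(2.415) = 3.83 dB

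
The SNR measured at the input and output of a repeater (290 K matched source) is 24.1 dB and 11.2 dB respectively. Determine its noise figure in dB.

12.9 dB

NF (dB) = SNR_in(dB) − SNR_out(dB) when the source is at T₀
NF = 24.1 − 11.2 = 12.9 dB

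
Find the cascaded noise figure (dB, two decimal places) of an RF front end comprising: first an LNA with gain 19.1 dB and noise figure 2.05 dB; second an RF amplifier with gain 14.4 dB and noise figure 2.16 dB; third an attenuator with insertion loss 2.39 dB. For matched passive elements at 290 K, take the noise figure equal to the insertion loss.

Convert to linear (a loss of L dB is a gain of −L dB): F_i = 10^(NF_i/10), G_i = 10^(G_i,dB/10)
  Stage 1: F_1 = 10^(2.05/10) = 1.603, G_1 = 10^(19.1/10) = 81.28
  Stage 2: F_2 = 10^(2.16/10) = 1.644, G_2 = 10^(14.4/10) = 27.54
  Stage 3: F_3 = 10^(2.39/10) = 1.734, G_3 = 10^(−2.39/10) = 0.5768
Friis cascade:
  F = 1.603 + (1.644 − 1)/81.28 + (1.734 − 1)/2239 = 1.612
NF = 10 log₁₀(1.612) = 2.07 dB

2.07 dB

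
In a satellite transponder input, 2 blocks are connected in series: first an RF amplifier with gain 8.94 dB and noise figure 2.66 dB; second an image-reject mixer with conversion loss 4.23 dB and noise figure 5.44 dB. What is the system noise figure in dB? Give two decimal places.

3.35 dB

Convert to linear (a loss of L dB is a gain of −L dB): F_i = 10^(NF_i/10), G_i = 10^(G_i,dB/10)
  Stage 1: F_1 = 10^(2.66/10) = 1.845, G_1 = 10^(8.94/10) = 7.834
  Stage 2: F_2 = 10^(5.44/10) = 3.499, G_2 = 10^(−4.23/10) = 0.3776
Friis cascade:
  F = 1.845 + (3.499 − 1)/7.834 = 2.164
NF = 10 log₁₀(2.164) = 3.35 dB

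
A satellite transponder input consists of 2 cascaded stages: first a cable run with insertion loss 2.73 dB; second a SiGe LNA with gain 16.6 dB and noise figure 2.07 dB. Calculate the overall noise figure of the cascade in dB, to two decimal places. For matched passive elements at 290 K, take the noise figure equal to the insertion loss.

Convert to linear (a loss of L dB is a gain of −L dB): F_i = 10^(NF_i/10), G_i = 10^(G_i,dB/10)
  Stage 1: F_1 = 10^(2.73/10) = 1.875, G_1 = 10^(−2.73/10) = 0.5333
  Stage 2: F_2 = 10^(2.07/10) = 1.611, G_2 = 10^(16.6/10) = 45.71
Friis cascade:
  F = 1.875 + (1.611 − 1)/0.5333 = 3.020
NF = 10 log₁₀(3.020) = 4.80 dB

4.80 dB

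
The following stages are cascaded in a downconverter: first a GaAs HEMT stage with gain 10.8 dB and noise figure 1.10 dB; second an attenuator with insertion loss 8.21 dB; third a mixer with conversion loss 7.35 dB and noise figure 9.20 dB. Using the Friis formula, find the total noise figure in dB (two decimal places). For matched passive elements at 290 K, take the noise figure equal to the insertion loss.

Convert to linear (a loss of L dB is a gain of −L dB): F_i = 10^(NF_i/10), G_i = 10^(G_i,dB/10)
  Stage 1: F_1 = 10^(1.10/10) = 1.288, G_1 = 10^(10.8/10) = 12.02
  Stage 2: F_2 = 10^(8.21/10) = 6.622, G_2 = 10^(−8.21/10) = 0.1510
  Stage 3: F_3 = 10^(9.20/10) = 8.318, G_3 = 10^(−7.35/10) = 0.1841
Friis cascade:
  F = 1.288 + (6.622 − 1)/12.02 + (8.318 − 1)/1.816 = 5.786
NF = 10 log₁₀(5.786) = 7.62 dB

7.62 dB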